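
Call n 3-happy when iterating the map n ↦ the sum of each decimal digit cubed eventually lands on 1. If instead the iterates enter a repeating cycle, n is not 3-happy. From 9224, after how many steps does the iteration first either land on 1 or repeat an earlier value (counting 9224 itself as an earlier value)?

9224 → 9³ + 2³ + 2³ + 4³ = 809
809 → 8³ + 0³ + 9³ = 1241
1241 → 1³ + 2³ + 4³ + 1³ = 74
74 → 7³ + 4³ = 407
407 → 4³ + 0³ + 7³ = 407  — 407 repeats.
That took 5 steps.

5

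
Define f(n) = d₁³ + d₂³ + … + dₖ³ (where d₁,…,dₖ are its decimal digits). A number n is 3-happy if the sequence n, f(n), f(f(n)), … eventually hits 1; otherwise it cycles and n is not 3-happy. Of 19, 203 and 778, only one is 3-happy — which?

19: 19 → 730 → 370 → 370  — repeats 370 (not 3-happy)
203: 203 → 35 → 152 → 134 → 92 → 737 → 713 → 371 → 371  — repeats 371 (not 3-happy)
778: 778 → 1198 → 1243 → 100 → 1  — reaches 1 (3-happy)

778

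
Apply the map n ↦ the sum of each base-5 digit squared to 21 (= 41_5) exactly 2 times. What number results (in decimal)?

13

21 = (4,1)_5 → 17
17 = (3,2)_5 → 13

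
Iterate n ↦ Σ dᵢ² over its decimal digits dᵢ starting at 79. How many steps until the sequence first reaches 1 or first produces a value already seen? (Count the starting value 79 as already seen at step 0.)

79 → 7² + 9² = 130
130 → 1² + 3² + 0² = 10
10 → 1² + 0² = 1  — reached 1.
That took 3 steps.

3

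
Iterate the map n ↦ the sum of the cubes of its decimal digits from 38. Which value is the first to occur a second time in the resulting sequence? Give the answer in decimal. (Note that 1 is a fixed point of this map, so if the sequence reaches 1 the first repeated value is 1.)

371

38 → 3³ + 8³ = 27 + 512 = 539
539 → 5³ + 3³ + 9³ = 125 + 27 + 729 = 881
881 → 8³ + 8³ + 1³ = 512 + 512 + 1 = 1025
1025 → 1³ + 0³ + 2³ + 5³ = 1 + 0 + 8 + 125 = 134
134 → 1³ + 3³ + 4³ = 1 + 27 + 64 = 92
92 → 9³ + 2³ = 729 + 8 = 737
737 → 7³ + 3³ + 7³ = 343 + 27 + 343 = 713
713 → 7³ + 1³ + 3³ = 343 + 1 + 27 = 371
371 → 3³ + 7³ + 1³ = 27 + 343 + 1 = 371  — 371 already appeared earlier.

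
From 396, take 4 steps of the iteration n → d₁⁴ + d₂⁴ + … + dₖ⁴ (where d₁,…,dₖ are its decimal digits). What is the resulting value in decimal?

4338

396 → 7938
7938 → 13139
13139 → 6725
6725 → 4338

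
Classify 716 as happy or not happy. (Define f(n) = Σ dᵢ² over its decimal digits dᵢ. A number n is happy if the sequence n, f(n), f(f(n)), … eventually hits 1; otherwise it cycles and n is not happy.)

happy

716 → 7² + 1² + 6² = 86
86 → 8² + 6² = 100
100 → 1² + 0² + 0² = 1  — reached 1.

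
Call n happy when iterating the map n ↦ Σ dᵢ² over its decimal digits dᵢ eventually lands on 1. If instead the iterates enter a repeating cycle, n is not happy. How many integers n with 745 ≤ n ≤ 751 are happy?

1

745: 745 → 90 → 81 → 65 → 61 → 37 → 58 → 89 → 145 → 42 → 20 → 4 → 16 → 37  — not happy
746: 746 → 101 → 2 → 4 → 16 → 37 → 58 → 89 → 145 → 42 → 20 → 4  — not happy
747: 747 → 114 → 18 → 65 → 61 → 37 → 58 → 89 → 145 → 42 → 20 → 4 → 16 → 37  — not happy
748: 748 → 129 → 86 → 100 → 1  — happy
749: 749 → 146 → 53 → 34 → 25 → 29 → 85 → 89 → 145 → 42 → 20 → 4 → 16 → 37 → 58 → 89  — not happy
750: 750 → 74 → 65 → 61 → 37 → 58 → 89 → 145 → 42 → 20 → 4 → 16 → 37  — not happy
751: 751 → 75 → 74 → 65 → 61 → 37 → 58 → 89 → 145 → 42 → 20 → 4 → 16 → 37  — not happy
happy: 748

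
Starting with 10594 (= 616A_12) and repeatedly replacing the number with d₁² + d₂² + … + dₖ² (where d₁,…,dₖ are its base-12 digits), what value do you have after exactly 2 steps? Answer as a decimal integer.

30

10594 = (6,1,6,10)_12 → 173
173 = (1,2,5)_12 → 30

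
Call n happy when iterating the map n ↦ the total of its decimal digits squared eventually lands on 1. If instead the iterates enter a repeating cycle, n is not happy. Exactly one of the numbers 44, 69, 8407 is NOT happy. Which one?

44: 44 → 32 → 13 → 10 → 1  — reaches 1 (happy)
69: 69 → 117 → 51 → 26 → 40 → 16 → 37 → 58 → 89 → 145 → 42 → 20 → 4 → 16  — repeats 16 (not happy)
8407: 8407 → 129 → 86 → 100 → 1  — reaches 1 (happy)

69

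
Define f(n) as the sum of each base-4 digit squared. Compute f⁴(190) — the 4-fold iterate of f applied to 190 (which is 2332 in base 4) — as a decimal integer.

2

190 = (2,3,3,2)_4 → 2² + 3² + 3² + 2² = 26
26 = (1,2,2)_4 → 1² + 2² + 2² = 9
9 = (2,1)_4 → 2² + 1² = 5
5 = (1,1)_4 → 1² + 1² = 2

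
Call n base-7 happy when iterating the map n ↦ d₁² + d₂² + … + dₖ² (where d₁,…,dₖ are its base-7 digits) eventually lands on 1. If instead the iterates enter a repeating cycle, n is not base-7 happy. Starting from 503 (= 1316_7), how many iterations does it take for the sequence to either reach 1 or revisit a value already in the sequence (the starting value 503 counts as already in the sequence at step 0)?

5

503 = (1,3,1,6)_7 → 1² + 3² + 1² + 6² = 47
47 = (6,5)_7 → 6² + 5² = 61
61 = (1,1,5)_7 → 1² + 1² + 5² = 27
27 = (3,6)_7 → 3² + 6² = 45
45 = (6,3)_7 → 6² + 3² = 45  — 45 repeats.
That took 5 steps.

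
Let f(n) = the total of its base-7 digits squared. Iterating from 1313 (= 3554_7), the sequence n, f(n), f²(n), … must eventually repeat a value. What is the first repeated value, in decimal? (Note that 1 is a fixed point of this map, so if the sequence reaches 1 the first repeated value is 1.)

25

1313 = (3,5,5,4)_7 → 3² + 5² + 5² + 4² = 9 + 25 + 25 + 16 = 75
75 = (1,3,5)_7 → 1² + 3² + 5² = 1 + 9 + 25 = 35
35 = (5,0)_7 → 5² + 0² = 25 + 0 = 25
25 = (3,4)_7 → 3² + 4² = 9 + 16 = 25  — 25 already appeared earlier.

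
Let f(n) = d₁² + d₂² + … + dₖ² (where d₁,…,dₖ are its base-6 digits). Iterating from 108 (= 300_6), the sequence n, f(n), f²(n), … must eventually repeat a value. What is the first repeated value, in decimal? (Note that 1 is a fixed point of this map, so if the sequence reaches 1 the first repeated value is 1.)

108 = (3,0,0)_6 → 3² + 0² + 0² = 9 + 0 + 0 = 9
9 = (1,3)_6 → 1² + 3² = 1 + 9 = 10
10 = (1,4)_6 → 1² + 4² = 1 + 16 = 17
17 = (2,5)_6 → 2² + 5² = 4 + 25 = 29
29 = (4,5)_6 → 4² + 5² = 16 + 25 = 41
41 = (1,0,5)_6 → 1² + 0² + 5² = 1 + 0 + 25 = 26
26 = (4,2)_6 → 4² + 2² = 16 + 4 = 20
20 = (3,2)_6 → 3² + 2² = 9 + 4 = 13
13 = (2,1)_6 → 2² + 1² = 4 + 1 = 5
5 = (5)_6 → 5² = 25
25 = (4,1)_6 → 4² + 1² = 16 + 1 = 17  — 17 already appeared earlier.

17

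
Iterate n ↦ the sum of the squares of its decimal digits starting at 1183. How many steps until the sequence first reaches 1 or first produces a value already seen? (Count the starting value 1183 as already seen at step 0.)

13

1183 → 1² + 1² + 8² + 3² = 75
75 → 7² + 5² = 74
74 → 7² + 4² = 65
65 → 6² + 5² = 61
61 → 6² + 1² = 37
37 → 3² + 7² = 58
58 → 5² + 8² = 89
89 → 8² + 9² = 145
145 → 1² + 4² + 5² = 42
42 → 4² + 2² = 20
20 → 2² + 0² = 4
4 → 4² = 16
16 → 1² + 6² = 37  — 37 repeats.
That took 13 steps.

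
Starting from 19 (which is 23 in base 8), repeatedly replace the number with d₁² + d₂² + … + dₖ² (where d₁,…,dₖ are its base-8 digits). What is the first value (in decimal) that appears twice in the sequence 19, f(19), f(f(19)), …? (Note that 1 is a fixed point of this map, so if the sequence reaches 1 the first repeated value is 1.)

19 = (2,3)_8 → 2² + 3² = 13
13 = (1,5)_8 → 1² + 5² = 26
26 = (3,2)_8 → 3² + 2² = 13  — 13 already appeared earlier.

13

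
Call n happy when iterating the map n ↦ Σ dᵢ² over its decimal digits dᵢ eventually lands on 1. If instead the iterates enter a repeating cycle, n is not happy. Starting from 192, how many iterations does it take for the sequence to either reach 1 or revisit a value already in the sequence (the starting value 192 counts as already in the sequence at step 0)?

192 → 1² + 9² + 2² = 86
86 → 8² + 6² = 100
100 → 1² + 0² + 0² = 1  — reached 1.
That took 3 steps.

3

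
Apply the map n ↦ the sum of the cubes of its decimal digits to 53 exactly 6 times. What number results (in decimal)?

371

53 → 152
152 → 134
134 → 92
92 → 737
737 → 713
713 → 371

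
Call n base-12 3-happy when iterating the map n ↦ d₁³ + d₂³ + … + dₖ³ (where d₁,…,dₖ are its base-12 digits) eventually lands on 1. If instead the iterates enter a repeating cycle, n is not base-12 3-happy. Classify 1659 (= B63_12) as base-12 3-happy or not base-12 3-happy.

1659 = (11,6,3)_12 → 11³ + 6³ + 3³ = 1574
1574 = (10,11,2)_12 → 10³ + 11³ + 2³ = 2339
2339 = (1,4,2,11)_12 → 1³ + 4³ + 2³ + 11³ = 1404
1404 = (9,9,0)_12 → 9³ + 9³ + 0³ = 1458
1458 = (10,1,6)_12 → 10³ + 1³ + 6³ = 1217
1217 = (8,5,5)_12 → 8³ + 5³ + 5³ = 762
762 = (5,3,6)_12 → 5³ + 3³ + 6³ = 368
368 = (2,6,8)_12 → 2³ + 6³ + 8³ = 736
736 = (5,1,4)_12 → 5³ + 1³ + 4³ = 190
190 = (1,3,10)_12 → 1³ + 3³ + 10³ = 1028
1028 = (7,1,8)_12 → 7³ + 1³ + 8³ = 856
856 = (5,11,4)_12 → 5³ + 11³ + 4³ = 1520
1520 = (10,6,8)_12 → 10³ + 6³ + 8³ = 1728
1728 = (1,0,0,0)_12 → 1³ + 0³ + 0³ + 0³ = 1  — reached 1.

base-12 3-happy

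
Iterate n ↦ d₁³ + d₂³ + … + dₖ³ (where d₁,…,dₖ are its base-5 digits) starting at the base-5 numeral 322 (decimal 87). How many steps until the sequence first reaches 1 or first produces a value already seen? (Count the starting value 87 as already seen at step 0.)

6

87 = (3,2,2)_5 → 3³ + 2³ + 2³ = 27 + 8 + 8 = 43
43 = (1,3,3)_5 → 1³ + 3³ + 3³ = 1 + 27 + 27 = 55
55 = (2,1,0)_5 → 2³ + 1³ + 0³ = 8 + 1 + 0 = 9
9 = (1,4)_5 → 1³ + 4³ = 1 + 64 = 65
65 = (2,3,0)_5 → 2³ + 3³ + 0³ = 8 + 27 + 0 = 35
35 = (1,2,0)_5 → 1³ + 2³ + 0³ = 1 + 8 + 0 = 9  — 9 repeats.
That took 6 steps.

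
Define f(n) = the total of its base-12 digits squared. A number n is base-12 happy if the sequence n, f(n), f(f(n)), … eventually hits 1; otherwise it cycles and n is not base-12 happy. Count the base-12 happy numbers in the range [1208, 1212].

1

1208: 1208 → 144 → 1  — base-12 happy
1209: 1209 → 161 → 27 → 13 → 2 → 4 → 16 → 17 → 26 → 8 → 64 → 41 → 34 → 104 → 128 → 164 → 66 → 61 → 26  — not base-12 happy
1210: 1210 → 180 → 10 → 100 → 80 → 100  — not base-12 happy
1211: 1211 → 201 → 98 → 68 → 89 → 74 → 40 → 25 → 5 → 25  — not base-12 happy
1212: 1212 → 89 → 74 → 40 → 25 → 5 → 25  — not base-12 happy
base-12 happy: 1208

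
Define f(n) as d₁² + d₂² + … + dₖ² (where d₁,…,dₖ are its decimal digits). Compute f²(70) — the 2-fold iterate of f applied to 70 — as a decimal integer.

97

70 → 49
49 → 97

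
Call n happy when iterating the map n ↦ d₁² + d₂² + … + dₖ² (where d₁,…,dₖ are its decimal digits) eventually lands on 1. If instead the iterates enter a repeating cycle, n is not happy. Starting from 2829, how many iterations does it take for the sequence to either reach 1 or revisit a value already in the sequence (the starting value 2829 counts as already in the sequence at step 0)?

2829 → 2² + 8² + 2² + 9² = 4 + 64 + 4 + 81 = 153
153 → 1² + 5² + 3² = 1 + 25 + 9 = 35
35 → 3² + 5² = 9 + 25 = 34
34 → 3² + 4² = 9 + 16 = 25
25 → 2² + 5² = 4 + 25 = 29
29 → 2² + 9² = 4 + 81 = 85
85 → 8² + 5² = 64 + 25 = 89
89 → 8² + 9² = 64 + 81 = 145
145 → 1² + 4² + 5² = 1 + 16 + 25 = 42
42 → 4² + 2² = 16 + 4 = 20
20 → 2² + 0² = 4 + 0 = 4
4 → 4² = 16
16 → 1² + 6² = 1 + 36 = 37
37 → 3² + 7² = 9 + 49 = 58
58 → 5² + 8² = 25 + 64 = 89  — 89 repeats.
That took 15 steps.

15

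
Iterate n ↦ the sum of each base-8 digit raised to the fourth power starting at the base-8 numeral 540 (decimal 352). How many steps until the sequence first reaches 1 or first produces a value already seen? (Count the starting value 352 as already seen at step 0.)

9

352 = (5,4,0)_8 → 5⁴ + 4⁴ + 0⁴ = 625 + 256 + 0 = 881
881 = (1,5,6,1)_8 → 1⁴ + 5⁴ + 6⁴ + 1⁴ = 1 + 625 + 1296 + 1 = 1923
1923 = (3,6,0,3)_8 → 3⁴ + 6⁴ + 0⁴ + 3⁴ = 81 + 1296 + 0 + 81 = 1458
1458 = (2,6,6,2)_8 → 2⁴ + 6⁴ + 6⁴ + 2⁴ = 16 + 1296 + 1296 + 16 = 2624
2624 = (5,1,0,0)_8 → 5⁴ + 1⁴ + 0⁴ + 0⁴ = 625 + 1 + 0 + 0 = 626
626 = (1,1,6,2)_8 → 1⁴ + 1⁴ + 6⁴ + 2⁴ = 1 + 1 + 1296 + 16 = 1314
1314 = (2,4,4,2)_8 → 2⁴ + 4⁴ + 4⁴ + 2⁴ = 16 + 256 + 256 + 16 = 544
544 = (1,0,4,0)_8 → 1⁴ + 0⁴ + 4⁴ + 0⁴ = 1 + 0 + 256 + 0 = 257
257 = (4,0,1)_8 → 4⁴ + 0⁴ + 1⁴ = 256 + 0 + 1 = 257  — 257 repeats.
That took 9 steps.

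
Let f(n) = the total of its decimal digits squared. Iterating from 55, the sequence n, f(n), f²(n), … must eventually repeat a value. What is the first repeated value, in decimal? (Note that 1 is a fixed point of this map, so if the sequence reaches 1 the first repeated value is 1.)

55 → 5² + 5² = 25 + 25 = 50
50 → 5² + 0² = 25 + 0 = 25
25 → 2² + 5² = 4 + 25 = 29
29 → 2² + 9² = 4 + 81 = 85
85 → 8² + 5² = 64 + 25 = 89
89 → 8² + 9² = 64 + 81 = 145
145 → 1² + 4² + 5² = 1 + 16 + 25 = 42
42 → 4² + 2² = 16 + 4 = 20
20 → 2² + 0² = 4 + 0 = 4
4 → 4² = 16
16 → 1² + 6² = 1 + 36 = 37
37 → 3² + 7² = 9 + 49 = 58
58 → 5² + 8² = 25 + 64 = 89  — 89 already appeared earlier.

89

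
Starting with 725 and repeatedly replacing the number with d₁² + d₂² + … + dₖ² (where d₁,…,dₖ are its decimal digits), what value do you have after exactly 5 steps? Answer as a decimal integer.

725 → 7² + 2² + 5² = 49 + 4 + 25 = 78
78 → 7² + 8² = 49 + 64 = 113
113 → 1² + 1² + 3² = 1 + 1 + 9 = 11
11 → 1² + 1² = 1 + 1 = 2
2 → 2² = 4

4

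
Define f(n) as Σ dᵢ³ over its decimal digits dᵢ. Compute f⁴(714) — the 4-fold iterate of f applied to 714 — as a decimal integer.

714 → 7³ + 1³ + 4³ = 343 + 1 + 64 = 408
408 → 4³ + 0³ + 8³ = 64 + 0 + 512 = 576
576 → 5³ + 7³ + 6³ = 125 + 343 + 216 = 684
684 → 6³ + 8³ + 4³ = 216 + 512 + 64 = 792

792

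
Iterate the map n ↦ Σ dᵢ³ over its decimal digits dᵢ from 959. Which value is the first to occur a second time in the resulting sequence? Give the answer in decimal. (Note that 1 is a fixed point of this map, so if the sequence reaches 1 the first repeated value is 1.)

371

959 → 9³ + 5³ + 9³ = 729 + 125 + 729 = 1583
1583 → 1³ + 5³ + 8³ + 3³ = 1 + 125 + 512 + 27 = 665
665 → 6³ + 6³ + 5³ = 216 + 216 + 125 = 557
557 → 5³ + 5³ + 7³ = 125 + 125 + 343 = 593
593 → 5³ + 9³ + 3³ = 125 + 729 + 27 = 881
881 → 8³ + 8³ + 1³ = 512 + 512 + 1 = 1025
1025 → 1³ + 0³ + 2³ + 5³ = 1 + 0 + 8 + 125 = 134
134 → 1³ + 3³ + 4³ = 1 + 27 + 64 = 92
92 → 9³ + 2³ = 729 + 8 = 737
737 → 7³ + 3³ + 7³ = 343 + 27 + 343 = 713
713 → 7³ + 1³ + 3³ = 343 + 1 + 27 = 371
371 → 3³ + 7³ + 1³ = 27 + 343 + 1 = 371  — 371 already appeared earlier.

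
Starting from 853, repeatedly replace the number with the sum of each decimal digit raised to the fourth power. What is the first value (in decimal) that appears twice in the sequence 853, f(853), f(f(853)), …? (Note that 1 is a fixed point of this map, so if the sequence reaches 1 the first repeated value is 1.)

13139

853 → 8⁴ + 5⁴ + 3⁴ = 4802
4802 → 4⁴ + 8⁴ + 0⁴ + 2⁴ = 4368
4368 → 4⁴ + 3⁴ + 6⁴ + 8⁴ = 5729
5729 → 5⁴ + 7⁴ + 2⁴ + 9⁴ = 9603
9603 → 9⁴ + 6⁴ + 0⁴ + 3⁴ = 7938
7938 → 7⁴ + 9⁴ + 3⁴ + 8⁴ = 13139
13139 → 1⁴ + 3⁴ + 1⁴ + 3⁴ + 9⁴ = 6725
6725 → 6⁴ + 7⁴ + 2⁴ + 5⁴ = 4338
4338 → 4⁴ + 3⁴ + 3⁴ + 8⁴ = 4514
4514 → 4⁴ + 5⁴ + 1⁴ + 4⁴ = 1138
1138 → 1⁴ + 1⁴ + 3⁴ + 8⁴ = 4179
4179 → 4⁴ + 1⁴ + 7⁴ + 9⁴ = 9219
9219 → 9⁴ + 2⁴ + 1⁴ + 9⁴ = 13139  — 13139 already appeared earlier.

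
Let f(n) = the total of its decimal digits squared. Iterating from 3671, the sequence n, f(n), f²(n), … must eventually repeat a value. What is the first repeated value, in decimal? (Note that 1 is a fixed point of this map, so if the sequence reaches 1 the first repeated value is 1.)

3671 → 95
95 → 106
106 → 37
37 → 58
58 → 89
89 → 145
145 → 42
42 → 20
20 → 4
4 → 16
16 → 37  — 37 already appeared earlier.

37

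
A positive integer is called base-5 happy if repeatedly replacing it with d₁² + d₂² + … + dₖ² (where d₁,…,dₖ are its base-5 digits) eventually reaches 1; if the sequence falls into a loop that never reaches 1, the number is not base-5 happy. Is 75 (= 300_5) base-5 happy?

75 = (3,0,0)_5 → 3² + 0² + 0² = 9
9 = (1,4)_5 → 1² + 4² = 17
17 = (3,2)_5 → 3² + 2² = 13
13 = (2,3)_5 → 2² + 3² = 13  — 13 already seen; the sequence cycles without reaching 1.

not base-5 happy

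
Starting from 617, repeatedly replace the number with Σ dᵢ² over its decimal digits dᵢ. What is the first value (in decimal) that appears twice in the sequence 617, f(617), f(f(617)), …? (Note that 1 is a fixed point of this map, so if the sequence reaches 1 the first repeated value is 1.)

617 → 86
86 → 100
100 → 1  — reached the fixed point 1.
1 → 1, so 1 is the first repeated value.

1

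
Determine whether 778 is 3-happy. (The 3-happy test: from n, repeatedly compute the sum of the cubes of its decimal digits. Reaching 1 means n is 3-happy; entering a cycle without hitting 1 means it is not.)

3-happy

778 → 7³ + 7³ + 8³ = 1198
1198 → 1³ + 1³ + 9³ + 8³ = 1243
1243 → 1³ + 2³ + 4³ + 3³ = 100
100 → 1³ + 0³ + 0³ = 1  — reached 1.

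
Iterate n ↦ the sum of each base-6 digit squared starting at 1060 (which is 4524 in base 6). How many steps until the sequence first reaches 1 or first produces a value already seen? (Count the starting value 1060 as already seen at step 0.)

1060 = (4,5,2,4)_6 → 4² + 5² + 2² + 4² = 16 + 25 + 4 + 16 = 61
61 = (1,4,1)_6 → 1² + 4² + 1² = 1 + 16 + 1 = 18
18 = (3,0)_6 → 3² + 0² = 9 + 0 = 9
9 = (1,3)_6 → 1² + 3² = 1 + 9 = 10
10 = (1,4)_6 → 1² + 4² = 1 + 16 = 17
17 = (2,5)_6 → 2² + 5² = 4 + 25 = 29
29 = (4,5)_6 → 4² + 5² = 16 + 25 = 41
41 = (1,0,5)_6 → 1² + 0² + 5² = 1 + 0 + 25 = 26
26 = (4,2)_6 → 4² + 2² = 16 + 4 = 20
20 = (3,2)_6 → 3² + 2² = 9 + 4 = 13
13 = (2,1)_6 → 2² + 1² = 4 + 1 = 5
5 = (5)_6 → 5² = 25
25 = (4,1)_6 → 4² + 1² = 16 + 1 = 17  — 17 repeats.
That took 13 steps.

13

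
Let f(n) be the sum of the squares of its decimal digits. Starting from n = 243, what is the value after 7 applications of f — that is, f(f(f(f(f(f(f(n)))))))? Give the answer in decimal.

4

243 → 29
29 → 85
85 → 89
89 → 145
145 → 42
42 → 20
20 → 4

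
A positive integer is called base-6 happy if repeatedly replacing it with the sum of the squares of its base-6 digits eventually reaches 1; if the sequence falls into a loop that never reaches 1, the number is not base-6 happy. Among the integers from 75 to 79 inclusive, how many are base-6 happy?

1

75: 75 → 13 → 5 → 25 → 17 → 29 → 41 → 26 → 20 → 13  — not base-6 happy
76: 76 → 20 → 13 → 5 → 25 → 17 → 29 → 41 → 26 → 20  — not base-6 happy
77: 77 → 29 → 41 → 26 → 20 → 13 → 5 → 25 → 17 → 29  — not base-6 happy
78: 78 → 5 → 25 → 17 → 29 → 41 → 26 → 20 → 13 → 5  — not base-6 happy
79: 79 → 6 → 1  — base-6 happy
base-6 happy: 79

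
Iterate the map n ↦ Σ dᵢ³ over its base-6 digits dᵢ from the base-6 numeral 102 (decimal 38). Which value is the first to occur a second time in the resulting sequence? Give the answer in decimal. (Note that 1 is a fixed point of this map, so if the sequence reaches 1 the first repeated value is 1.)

38 = (1,0,2)_6 → 1³ + 0³ + 2³ = 9
9 = (1,3)_6 → 1³ + 3³ = 28
28 = (4,4)_6 → 4³ + 4³ = 128
128 = (3,3,2)_6 → 3³ + 3³ + 2³ = 62
62 = (1,4,2)_6 → 1³ + 4³ + 2³ = 73
73 = (2,0,1)_6 → 2³ + 0³ + 1³ = 9  — 9 already appeared earlier.

9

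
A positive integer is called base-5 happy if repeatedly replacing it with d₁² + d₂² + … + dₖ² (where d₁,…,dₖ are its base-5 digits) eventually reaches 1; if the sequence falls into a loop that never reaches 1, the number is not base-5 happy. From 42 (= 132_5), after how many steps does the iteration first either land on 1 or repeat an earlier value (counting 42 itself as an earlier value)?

42 = (1,3,2)_5 → 14
14 = (2,4)_5 → 20
20 = (4,0)_5 → 16
16 = (3,1)_5 → 10
10 = (2,0)_5 → 4
4 = (4)_5 → 16  — 16 repeats.
That took 6 steps.

6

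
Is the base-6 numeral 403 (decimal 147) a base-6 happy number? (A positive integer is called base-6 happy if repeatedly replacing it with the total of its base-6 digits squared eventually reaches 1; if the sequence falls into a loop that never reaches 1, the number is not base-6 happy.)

147 = (4,0,3)_6 → 4² + 0² + 3² = 16 + 0 + 9 = 25
25 = (4,1)_6 → 4² + 1² = 16 + 1 = 17
17 = (2,5)_6 → 2² + 5² = 4 + 25 = 29
29 = (4,5)_6 → 4² + 5² = 16 + 25 = 41
41 = (1,0,5)_6 → 1² + 0² + 5² = 1 + 0 + 25 = 26
26 = (4,2)_6 → 4² + 2² = 16 + 4 = 20
20 = (3,2)_6 → 3² + 2² = 9 + 4 = 13
13 = (2,1)_6 → 2² + 1² = 4 + 1 = 5
5 = (5)_6 → 5² = 25  — 25 already seen; the sequence cycles without reaching 1.

not base-6 happy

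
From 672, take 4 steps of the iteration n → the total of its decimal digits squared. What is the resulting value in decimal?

672 → 6² + 7² + 2² = 36 + 49 + 4 = 89
89 → 8² + 9² = 64 + 81 = 145
145 → 1² + 4² + 5² = 1 + 16 + 25 = 42
42 → 4² + 2² = 16 + 4 = 20

20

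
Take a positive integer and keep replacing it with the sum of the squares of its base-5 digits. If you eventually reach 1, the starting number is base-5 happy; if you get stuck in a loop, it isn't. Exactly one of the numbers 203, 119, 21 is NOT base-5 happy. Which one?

21

203: 203 → 19 → 25 → 1  — reaches 1 (base-5 happy)
119: 119 → 41 → 11 → 5 → 1  — reaches 1 (base-5 happy)
21: 21 → 17 → 13 → 13  — repeats 13 (not base-5 happy)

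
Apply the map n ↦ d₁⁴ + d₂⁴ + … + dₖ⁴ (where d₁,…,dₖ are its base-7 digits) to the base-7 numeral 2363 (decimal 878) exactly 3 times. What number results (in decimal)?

788

878 = (2,3,6,3)_7 → 1474
1474 = (4,2,0,4)_7 → 528
528 = (1,3,5,3)_7 → 788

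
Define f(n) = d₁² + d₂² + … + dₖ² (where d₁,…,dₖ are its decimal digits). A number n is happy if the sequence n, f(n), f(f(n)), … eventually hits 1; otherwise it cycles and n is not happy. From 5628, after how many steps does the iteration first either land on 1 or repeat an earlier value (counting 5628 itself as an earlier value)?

4

5628 → 129
129 → 86
86 → 100
100 → 1  — reached 1.
That took 4 steps.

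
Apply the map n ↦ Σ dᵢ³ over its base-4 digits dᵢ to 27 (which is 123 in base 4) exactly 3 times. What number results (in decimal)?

9

27 = (1,2,3)_4 → 36
36 = (2,1,0)_4 → 9
9 = (2,1)_4 → 9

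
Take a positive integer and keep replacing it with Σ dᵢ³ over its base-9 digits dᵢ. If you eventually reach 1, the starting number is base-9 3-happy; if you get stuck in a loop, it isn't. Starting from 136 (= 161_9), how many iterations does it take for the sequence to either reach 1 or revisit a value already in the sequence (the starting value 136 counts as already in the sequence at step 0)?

136 = (1,6,1)_9 → 218
218 = (2,6,2)_9 → 232
232 = (2,7,7)_9 → 694
694 = (8,5,1)_9 → 638
638 = (7,7,8)_9 → 1198
1198 = (1,5,7,1)_9 → 470
470 = (5,7,2)_9 → 476
476 = (5,7,8)_9 → 980
980 = (1,3,0,8)_9 → 540
540 = (6,6,0)_9 → 432
432 = (5,3,0)_9 → 152
152 = (1,7,8)_9 → 856
856 = (1,1,5,1)_9 → 128
128 = (1,5,2)_9 → 134
134 = (1,5,8)_9 → 638  — 638 repeats.
That took 15 steps.

15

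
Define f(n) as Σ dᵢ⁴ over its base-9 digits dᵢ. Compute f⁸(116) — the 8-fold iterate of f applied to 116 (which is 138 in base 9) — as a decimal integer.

8194

116 = (1,3,8)_9 → 1⁴ + 3⁴ + 8⁴ = 1 + 81 + 4096 = 4178
4178 = (5,6,5,2)_9 → 5⁴ + 6⁴ + 5⁴ + 2⁴ = 625 + 1296 + 625 + 16 = 2562
2562 = (3,4,5,6)_9 → 3⁴ + 4⁴ + 5⁴ + 6⁴ = 81 + 256 + 625 + 1296 = 2258
2258 = (3,0,7,8)_9 → 3⁴ + 0⁴ + 7⁴ + 8⁴ = 81 + 0 + 2401 + 4096 = 6578
6578 = (1,0,0,1,8)_9 → 1⁴ + 0⁴ + 0⁴ + 1⁴ + 8⁴ = 1 + 0 + 0 + 1 + 4096 = 4098
4098 = (5,5,5,3)_9 → 5⁴ + 5⁴ + 5⁴ + 3⁴ = 625 + 625 + 625 + 81 = 1956
1956 = (2,6,1,3)_9 → 2⁴ + 6⁴ + 1⁴ + 3⁴ = 16 + 1296 + 1 + 81 = 1394
1394 = (1,8,1,8)_9 → 1⁴ + 8⁴ + 1⁴ + 8⁴ = 1 + 4096 + 1 + 4096 = 8194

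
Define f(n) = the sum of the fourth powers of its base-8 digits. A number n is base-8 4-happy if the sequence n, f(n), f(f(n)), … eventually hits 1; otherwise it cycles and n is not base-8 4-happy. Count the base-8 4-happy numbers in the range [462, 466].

1

462: 462 → 3698 → 3714 → 2433 → 1553 → 98 → 273 → 273  (repeats 273)
463: 463 → 4803 → 164 → 528 → 17 → 17  (repeats 17)
464: 464 → 2417 → 2178 → 288 → 512 → 1  (reaches 1)
465: 465 → 2418 → 2193 → 289 → 513 → 2 → 16 → 16  (repeats 16)
466: 466 → 2433 → 1553 → 98 → 273 → 273  (repeats 273)
base-8 4-happy: 464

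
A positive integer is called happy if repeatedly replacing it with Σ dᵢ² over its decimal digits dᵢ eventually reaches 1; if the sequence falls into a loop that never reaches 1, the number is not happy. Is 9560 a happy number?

not happy

9560 → 9² + 5² + 6² + 0² = 81 + 25 + 36 + 0 = 142
142 → 1² + 4² + 2² = 1 + 16 + 4 = 21
21 → 2² + 1² = 4 + 1 = 5
5 → 5² = 25
25 → 2² + 5² = 4 + 25 = 29
29 → 2² + 9² = 4 + 81 = 85
85 → 8² + 5² = 64 + 25 = 89
89 → 8² + 9² = 64 + 81 = 145
145 → 1² + 4² + 5² = 1 + 16 + 25 = 42
42 → 4² + 2² = 16 + 4 = 20
20 → 2² + 0² = 4 + 0 = 4
4 → 4² = 16
16 → 1² + 6² = 1 + 36 = 37
37 → 3² + 7² = 9 + 49 = 58
58 → 5² + 8² = 25 + 64 = 89  — 89 already seen; the sequence cycles without reaching 1.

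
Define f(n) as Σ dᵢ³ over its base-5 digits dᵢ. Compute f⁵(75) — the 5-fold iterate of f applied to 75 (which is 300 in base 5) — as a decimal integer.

9

75 = (3,0,0)_5 → 3³ + 0³ + 0³ = 27
27 = (1,0,2)_5 → 1³ + 0³ + 2³ = 9
9 = (1,4)_5 → 1³ + 4³ = 65
65 = (2,3,0)_5 → 2³ + 3³ + 0³ = 35
35 = (1,2,0)_5 → 1³ + 2³ + 0³ = 9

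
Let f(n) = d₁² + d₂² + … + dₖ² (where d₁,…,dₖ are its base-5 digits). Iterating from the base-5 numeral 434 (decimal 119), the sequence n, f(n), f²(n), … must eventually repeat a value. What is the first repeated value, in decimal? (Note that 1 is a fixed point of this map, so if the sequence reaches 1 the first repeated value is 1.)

1

119 = (4,3,4)_5 → 4² + 3² + 4² = 41
41 = (1,3,1)_5 → 1² + 3² + 1² = 11
11 = (2,1)_5 → 2² + 1² = 5
5 = (1,0)_5 → 1² + 0² = 1  — reached the fixed point 1.
1 → 1, so 1 is the first repeated value.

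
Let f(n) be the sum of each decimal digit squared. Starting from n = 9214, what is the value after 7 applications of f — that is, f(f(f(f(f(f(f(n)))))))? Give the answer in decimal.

9214 → 102
102 → 5
5 → 25
25 → 29
29 → 85
85 → 89
89 → 145

145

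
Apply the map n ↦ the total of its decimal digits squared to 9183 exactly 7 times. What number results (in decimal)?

9183 → 9² + 1² + 8² + 3² = 81 + 1 + 64 + 9 = 155
155 → 1² + 5² + 5² = 1 + 25 + 25 = 51
51 → 5² + 1² = 25 + 1 = 26
26 → 2² + 6² = 4 + 36 = 40
40 → 4² + 0² = 16 + 0 = 16
16 → 1² + 6² = 1 + 36 = 37
37 → 3² + 7² = 9 + 49 = 58

58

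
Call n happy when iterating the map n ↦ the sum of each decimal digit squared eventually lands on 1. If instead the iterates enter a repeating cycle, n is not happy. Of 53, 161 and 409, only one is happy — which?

53: 53 → 34 → 25 → 29 → 85 → 89 → 145 → 42 → 20 → 4 → 16 → 37 → 58 → 89  — repeats 89 (not happy)
161: 161 → 38 → 73 → 58 → 89 → 145 → 42 → 20 → 4 → 16 → 37 → 58  — repeats 58 (not happy)
409: 409 → 97 → 130 → 10 → 1  — reaches 1 (happy)

409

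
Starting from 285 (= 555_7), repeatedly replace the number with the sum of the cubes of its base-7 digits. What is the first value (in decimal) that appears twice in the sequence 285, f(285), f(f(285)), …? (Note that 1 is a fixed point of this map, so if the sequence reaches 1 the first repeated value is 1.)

9

285 = (5,5,5)_7 → 5³ + 5³ + 5³ = 125 + 125 + 125 = 375
375 = (1,0,4,4)_7 → 1³ + 0³ + 4³ + 4³ = 1 + 0 + 64 + 64 = 129
129 = (2,4,3)_7 → 2³ + 4³ + 3³ = 8 + 64 + 27 = 99
99 = (2,0,1)_7 → 2³ + 0³ + 1³ = 8 + 0 + 1 = 9
9 = (1,2)_7 → 1³ + 2³ = 1 + 8 = 9  — 9 already appeared earlier.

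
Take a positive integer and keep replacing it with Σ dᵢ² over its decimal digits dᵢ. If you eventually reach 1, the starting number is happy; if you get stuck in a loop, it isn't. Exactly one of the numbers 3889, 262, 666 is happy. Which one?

262

3889: 3889 → 218 → 69 → 117 → 51 → 26 → 40 → 16 → 37 → 58 → 89 → 145 → 42 → 20 → 4 → 16  — repeats 16 (not happy)
262: 262 → 44 → 32 → 13 → 10 → 1  — reaches 1 (happy)
666: 666 → 108 → 65 → 61 → 37 → 58 → 89 → 145 → 42 → 20 → 4 → 16 → 37  — repeats 37 (not happy)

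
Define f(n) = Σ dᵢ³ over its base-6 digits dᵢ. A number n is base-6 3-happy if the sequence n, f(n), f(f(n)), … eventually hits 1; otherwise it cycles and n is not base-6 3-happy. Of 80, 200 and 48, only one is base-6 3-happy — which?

80: 80 → 17 → 133 → 92 → 43 → 3 → 27 → 91 → 36 → 1  — reaches 1 (base-6 3-happy)
200: 200 → 160 → 136 → 155 → 190 → 190  — repeats 190 (not base-6 3-happy)
48: 48 → 9 → 28 → 128 → 62 → 73 → 9  — repeats 9 (not base-6 3-happy)

80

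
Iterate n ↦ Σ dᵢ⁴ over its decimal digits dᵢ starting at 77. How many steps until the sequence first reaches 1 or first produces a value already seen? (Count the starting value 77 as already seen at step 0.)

13

77 → 7⁴ + 7⁴ = 4802
4802 → 4⁴ + 8⁴ + 0⁴ + 2⁴ = 4368
4368 → 4⁴ + 3⁴ + 6⁴ + 8⁴ = 5729
5729 → 5⁴ + 7⁴ + 2⁴ + 9⁴ = 9603
9603 → 9⁴ + 6⁴ + 0⁴ + 3⁴ = 7938
7938 → 7⁴ + 9⁴ + 3⁴ + 8⁴ = 13139
13139 → 1⁴ + 3⁴ + 1⁴ + 3⁴ + 9⁴ = 6725
6725 → 6⁴ + 7⁴ + 2⁴ + 5⁴ = 4338
4338 → 4⁴ + 3⁴ + 3⁴ + 8⁴ = 4514
4514 → 4⁴ + 5⁴ + 1⁴ + 4⁴ = 1138
1138 → 1⁴ + 1⁴ + 3⁴ + 8⁴ = 4179
4179 → 4⁴ + 1⁴ + 7⁴ + 9⁴ = 9219
9219 → 9⁴ + 2⁴ + 1⁴ + 9⁴ = 13139  — 13139 repeats.
That took 13 steps.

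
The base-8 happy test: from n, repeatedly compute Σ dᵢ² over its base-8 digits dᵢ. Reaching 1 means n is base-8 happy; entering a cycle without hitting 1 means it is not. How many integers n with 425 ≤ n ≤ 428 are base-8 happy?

425: 425 → 62 → 85 → 30 → 45 → 50 → 40 → 25 → 10 → 5 → 25  — not base-8 happy
426: 426 → 65 → 2 → 4 → 16 → 4  — not base-8 happy
427: 427 → 70 → 37 → 41 → 26 → 13 → 26  — not base-8 happy
428: 428 → 77 → 27 → 18 → 8 → 1  — base-8 happy
base-8 happy: 428

1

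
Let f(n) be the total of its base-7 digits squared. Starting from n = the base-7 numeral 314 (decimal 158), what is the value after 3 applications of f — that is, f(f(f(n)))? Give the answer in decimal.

158 = (3,1,4)_7 → 26
26 = (3,5)_7 → 34
34 = (4,6)_7 → 52

52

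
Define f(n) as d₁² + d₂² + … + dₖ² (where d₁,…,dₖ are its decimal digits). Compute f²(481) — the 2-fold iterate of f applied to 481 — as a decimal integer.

65

481 → 4² + 8² + 1² = 81
81 → 8² + 1² = 65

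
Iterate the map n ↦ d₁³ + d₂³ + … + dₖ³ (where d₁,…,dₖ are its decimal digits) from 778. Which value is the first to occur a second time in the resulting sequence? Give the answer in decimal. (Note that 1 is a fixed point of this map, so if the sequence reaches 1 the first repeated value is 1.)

1

778 → 7³ + 7³ + 8³ = 343 + 343 + 512 = 1198
1198 → 1³ + 1³ + 9³ + 8³ = 1 + 1 + 729 + 512 = 1243
1243 → 1³ + 2³ + 4³ + 3³ = 1 + 8 + 64 + 27 = 100
100 → 1³ + 0³ + 0³ = 1 + 0 + 0 = 1  — reached the fixed point 1.
1 → 1, so 1 is the first repeated value.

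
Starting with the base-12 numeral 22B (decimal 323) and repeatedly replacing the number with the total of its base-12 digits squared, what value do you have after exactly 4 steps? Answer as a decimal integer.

323 = (2,2,11)_12 → 129
129 = (10,9)_12 → 181
181 = (1,3,1)_12 → 11
11 = (11)_12 → 121

121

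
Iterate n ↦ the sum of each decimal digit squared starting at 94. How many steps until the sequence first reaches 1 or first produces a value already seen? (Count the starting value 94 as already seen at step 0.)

4

94 → 97
97 → 130
130 → 10
10 → 1  — reached 1.
That took 4 steps.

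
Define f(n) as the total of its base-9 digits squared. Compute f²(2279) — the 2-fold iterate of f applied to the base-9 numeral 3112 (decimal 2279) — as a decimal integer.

2279 = (3,1,1,2)_9 → 3² + 1² + 1² + 2² = 15
15 = (1,6)_9 → 1² + 6² = 37

37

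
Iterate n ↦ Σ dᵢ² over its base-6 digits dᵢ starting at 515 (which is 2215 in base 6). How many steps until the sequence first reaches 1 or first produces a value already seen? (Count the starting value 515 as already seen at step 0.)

10

515 = (2,2,1,5)_6 → 2² + 2² + 1² + 5² = 4 + 4 + 1 + 25 = 34
34 = (5,4)_6 → 5² + 4² = 25 + 16 = 41
41 = (1,0,5)_6 → 1² + 0² + 5² = 1 + 0 + 25 = 26
26 = (4,2)_6 → 4² + 2² = 16 + 4 = 20
20 = (3,2)_6 → 3² + 2² = 9 + 4 = 13
13 = (2,1)_6 → 2² + 1² = 4 + 1 = 5
5 = (5)_6 → 5² = 25
25 = (4,1)_6 → 4² + 1² = 16 + 1 = 17
17 = (2,5)_6 → 2² + 5² = 4 + 25 = 29
29 = (4,5)_6 → 4² + 5² = 16 + 25 = 41  — 41 repeats.
That took 10 steps.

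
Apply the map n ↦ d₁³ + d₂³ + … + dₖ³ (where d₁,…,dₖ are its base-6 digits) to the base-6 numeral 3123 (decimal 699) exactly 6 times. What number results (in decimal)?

91

699 = (3,1,2,3)_6 → 3³ + 1³ + 2³ + 3³ = 63
63 = (1,4,3)_6 → 1³ + 4³ + 3³ = 92
92 = (2,3,2)_6 → 2³ + 3³ + 2³ = 43
43 = (1,1,1)_6 → 1³ + 1³ + 1³ = 3
3 = (3)_6 → 3³ = 27
27 = (4,3)_6 → 4³ + 3³ = 91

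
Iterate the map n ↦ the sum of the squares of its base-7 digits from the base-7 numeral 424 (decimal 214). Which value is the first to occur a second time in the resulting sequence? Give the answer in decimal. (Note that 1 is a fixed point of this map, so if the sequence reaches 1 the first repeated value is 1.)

10

214 = (4,2,4)_7 → 36
36 = (5,1)_7 → 26
26 = (3,5)_7 → 34
34 = (4,6)_7 → 52
52 = (1,0,3)_7 → 10
10 = (1,3)_7 → 10  — 10 already appeared earlier.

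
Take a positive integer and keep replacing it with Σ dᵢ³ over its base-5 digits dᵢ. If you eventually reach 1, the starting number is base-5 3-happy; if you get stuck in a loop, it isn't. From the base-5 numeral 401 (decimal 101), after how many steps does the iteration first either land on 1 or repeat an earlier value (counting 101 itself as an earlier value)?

4

101 = (4,0,1)_5 → 4³ + 0³ + 1³ = 64 + 0 + 1 = 65
65 = (2,3,0)_5 → 2³ + 3³ + 0³ = 8 + 27 + 0 = 35
35 = (1,2,0)_5 → 1³ + 2³ + 0³ = 1 + 8 + 0 = 9
9 = (1,4)_5 → 1³ + 4³ = 1 + 64 = 65  — 65 repeats.
That took 4 steps.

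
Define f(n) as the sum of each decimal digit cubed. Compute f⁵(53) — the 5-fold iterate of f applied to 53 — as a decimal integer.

53 → 5³ + 3³ = 125 + 27 = 152
152 → 1³ + 5³ + 2³ = 1 + 125 + 8 = 134
134 → 1³ + 3³ + 4³ = 1 + 27 + 64 = 92
92 → 9³ + 2³ = 729 + 8 = 737
737 → 7³ + 3³ + 7³ = 343 + 27 + 343 = 713

713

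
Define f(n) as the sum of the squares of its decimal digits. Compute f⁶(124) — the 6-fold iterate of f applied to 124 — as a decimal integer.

124 → 1² + 2² + 4² = 1 + 4 + 16 = 21
21 → 2² + 1² = 4 + 1 = 5
5 → 5² = 25
25 → 2² + 5² = 4 + 25 = 29
29 → 2² + 9² = 4 + 81 = 85
85 → 8² + 5² = 64 + 25 = 89

89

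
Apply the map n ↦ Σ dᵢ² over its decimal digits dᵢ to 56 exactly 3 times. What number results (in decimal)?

56 → 5² + 6² = 61
61 → 6² + 1² = 37
37 → 3² + 7² = 58

58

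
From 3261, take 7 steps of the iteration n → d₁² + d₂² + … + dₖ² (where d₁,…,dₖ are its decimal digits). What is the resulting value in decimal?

3261 → 3² + 2² + 6² + 1² = 50
50 → 5² + 0² = 25
25 → 2² + 5² = 29
29 → 2² + 9² = 85
85 → 8² + 5² = 89
89 → 8² + 9² = 145
145 → 1² + 4² + 5² = 42

42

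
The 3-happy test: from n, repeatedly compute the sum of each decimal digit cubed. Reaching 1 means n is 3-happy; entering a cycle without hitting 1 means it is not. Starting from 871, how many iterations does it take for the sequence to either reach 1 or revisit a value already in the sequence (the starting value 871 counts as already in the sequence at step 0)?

8

871 → 8³ + 7³ + 1³ = 512 + 343 + 1 = 856
856 → 8³ + 5³ + 6³ = 512 + 125 + 216 = 853
853 → 8³ + 5³ + 3³ = 512 + 125 + 27 = 664
664 → 6³ + 6³ + 4³ = 216 + 216 + 64 = 496
496 → 4³ + 9³ + 6³ = 64 + 729 + 216 = 1009
1009 → 1³ + 0³ + 0³ + 9³ = 1 + 0 + 0 + 729 = 730
730 → 7³ + 3³ + 0³ = 343 + 27 + 0 = 370
370 → 3³ + 7³ + 0³ = 27 + 343 + 0 = 370  — 370 repeats.
That took 8 steps.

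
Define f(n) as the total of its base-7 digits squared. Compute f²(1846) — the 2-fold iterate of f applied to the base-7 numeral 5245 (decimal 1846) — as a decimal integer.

10

1846 = (5,2,4,5)_7 → 5² + 2² + 4² + 5² = 70
70 = (1,3,0)_7 → 1² + 3² + 0² = 10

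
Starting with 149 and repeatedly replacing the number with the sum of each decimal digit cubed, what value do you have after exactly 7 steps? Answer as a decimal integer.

149 → 794
794 → 1136
1136 → 245
245 → 197
197 → 1073
1073 → 371
371 → 371

371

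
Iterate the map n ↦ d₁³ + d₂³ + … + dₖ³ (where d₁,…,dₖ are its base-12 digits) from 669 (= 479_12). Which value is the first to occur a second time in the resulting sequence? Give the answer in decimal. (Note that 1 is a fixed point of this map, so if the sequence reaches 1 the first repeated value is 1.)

1136

669 = (4,7,9)_12 → 1136
1136 = (7,10,8)_12 → 1855
1855 = (1,0,10,7)_12 → 1344
1344 = (9,4,0)_12 → 793
793 = (5,6,1)_12 → 342
342 = (2,4,6)_12 → 288
288 = (2,0,0)_12 → 8
8 = (8)_12 → 512
512 = (3,6,8)_12 → 755
755 = (5,2,11)_12 → 1464
1464 = (10,2,0)_12 → 1008
1008 = (7,0,0)_12 → 343
343 = (2,4,7)_12 → 415
415 = (2,10,7)_12 → 1351
1351 = (9,4,7)_12 → 1136  — 1136 already appeared earlier.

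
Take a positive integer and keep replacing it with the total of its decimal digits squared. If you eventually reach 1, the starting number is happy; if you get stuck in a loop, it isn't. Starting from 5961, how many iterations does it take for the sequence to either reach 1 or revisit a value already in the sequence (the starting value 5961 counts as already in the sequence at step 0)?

12

5961 → 5² + 9² + 6² + 1² = 143
143 → 1² + 4² + 3² = 26
26 → 2² + 6² = 40
40 → 4² + 0² = 16
16 → 1² + 6² = 37
37 → 3² + 7² = 58
58 → 5² + 8² = 89
89 → 8² + 9² = 145
145 → 1² + 4² + 5² = 42
42 → 4² + 2² = 20
20 → 2² + 0² = 4
4 → 4² = 16  — 16 repeats.
That took 12 steps.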